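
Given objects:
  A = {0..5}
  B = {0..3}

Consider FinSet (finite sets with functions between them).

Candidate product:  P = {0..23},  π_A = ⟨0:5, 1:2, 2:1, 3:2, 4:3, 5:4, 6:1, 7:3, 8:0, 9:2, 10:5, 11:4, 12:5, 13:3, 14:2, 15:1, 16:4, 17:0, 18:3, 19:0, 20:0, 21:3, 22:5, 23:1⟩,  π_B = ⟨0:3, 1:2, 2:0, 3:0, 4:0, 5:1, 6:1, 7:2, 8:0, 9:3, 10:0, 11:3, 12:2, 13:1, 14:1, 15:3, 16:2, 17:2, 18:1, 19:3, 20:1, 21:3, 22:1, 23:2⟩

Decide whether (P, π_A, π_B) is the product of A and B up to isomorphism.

|A|·|B| = 6·4 = 24;  |P| = 24
Check the pairing map k ↦ (π_A(k), π_B(k)):
  0 : (5,3)
  1 : (2,2)
  2 : (1,0)
  3 : (2,0)
  4 : (3,0)
  5 : (4,1)
  6 : (1,1)
  7 : (3,2)
  8 : (0,0)
  9 : (2,3)
  10 : (5,0)
  11 : (4,3)
  12 : (5,2)
  13 : (3,1)
  14 : (2,1)
  15 : (1,3)
  16 : (4,2)
  17 : (0,2)
  18 : (3,1)  ✗ repeats pair of k=13
  19 : (0,3)
  20 : (0,1)
  21 : (3,3)
  22 : (5,1)
  23 : (1,2)
distinct pairs in image: 23 / 24 needed
  → (3,1) hit at k=13 and k=18

Answer: NOT A VALID PRODUCT — duplicate pair at indices 18,13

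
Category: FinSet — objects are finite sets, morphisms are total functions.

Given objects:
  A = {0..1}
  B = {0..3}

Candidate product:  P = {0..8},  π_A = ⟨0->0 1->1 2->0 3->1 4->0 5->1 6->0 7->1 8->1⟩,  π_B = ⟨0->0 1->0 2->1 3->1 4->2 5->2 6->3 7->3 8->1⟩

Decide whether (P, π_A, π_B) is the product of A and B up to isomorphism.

Answer: NOT A VALID PRODUCT — |P|=9 ≠ |A|·|B|=8

Work:
|A|·|B| = 2·4 = 8;  |P| = 9
  → cardinalities differ; no bijection possible.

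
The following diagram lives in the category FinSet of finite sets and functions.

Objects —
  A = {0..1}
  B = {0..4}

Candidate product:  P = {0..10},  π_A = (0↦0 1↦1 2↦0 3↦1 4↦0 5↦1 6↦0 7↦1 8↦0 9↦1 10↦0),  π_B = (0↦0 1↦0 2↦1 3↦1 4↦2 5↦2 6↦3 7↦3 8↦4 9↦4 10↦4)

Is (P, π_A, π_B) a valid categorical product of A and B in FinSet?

Answer: NOT A VALID PRODUCT — |P|=11 ≠ |A|·|B|=10

Work:
|A|·|B| = 2·5 = 10;  |P| = 11
  → cardinalities differ; no bijection possible.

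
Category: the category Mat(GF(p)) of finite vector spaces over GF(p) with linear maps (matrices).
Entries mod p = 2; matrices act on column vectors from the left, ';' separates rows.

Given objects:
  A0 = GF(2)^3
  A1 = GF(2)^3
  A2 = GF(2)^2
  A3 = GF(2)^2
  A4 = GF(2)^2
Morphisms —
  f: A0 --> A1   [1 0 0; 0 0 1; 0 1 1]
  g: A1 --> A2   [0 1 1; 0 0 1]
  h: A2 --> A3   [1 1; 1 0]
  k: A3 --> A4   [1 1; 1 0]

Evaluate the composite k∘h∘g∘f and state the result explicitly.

Answer: [0 1 1; 0 0 1]

Derivation:
  e0=⟨1,0,0⟩ f-->⟨1,0,0⟩ g-->⟨0,0⟩ h-->⟨0,0⟩ k-->⟨0,0⟩
  e1=⟨0,1,0⟩ f-->⟨0,0,1⟩ g-->⟨1,1⟩ h-->⟨0,1⟩ k-->⟨1,0⟩
  e2=⟨0,0,1⟩ f-->⟨0,1,1⟩ g-->⟨0,1⟩ h-->⟨1,0⟩ k-->⟨1,1⟩
⟦path⟧: [0 1 1; 0 0 1]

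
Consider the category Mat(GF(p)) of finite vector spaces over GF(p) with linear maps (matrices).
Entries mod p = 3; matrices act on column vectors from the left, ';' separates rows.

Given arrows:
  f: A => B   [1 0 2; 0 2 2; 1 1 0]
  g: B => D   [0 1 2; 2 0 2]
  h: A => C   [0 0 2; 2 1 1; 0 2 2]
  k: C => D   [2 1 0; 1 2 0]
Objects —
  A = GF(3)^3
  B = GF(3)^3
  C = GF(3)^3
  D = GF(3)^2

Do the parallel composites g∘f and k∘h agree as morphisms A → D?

Answer: COMMUTES

Work:
1) trace f;g:
  e0=(1,0,0) f=>(1,0,1) g=>(2,1)
  e1=(0,1,0) f=>(0,2,1) g=>(1,2)
  e2=(0,0,1) f=>(2,2,0) g=>(2,1)
  ⟦path⟧₁ = [2 1 2; 1 2 1]
2) trace h;k:
  e0=(1,0,0) h=>(0,2,0) k=>(2,1)
  e1=(0,1,0) h=>(0,1,2) k=>(1,2)
  e2=(0,0,1) h=>(2,1,2) k=>(2,1)
  ⟦path⟧₂ = [2 1 2; 1 2 1]
Equal? same morphism ✓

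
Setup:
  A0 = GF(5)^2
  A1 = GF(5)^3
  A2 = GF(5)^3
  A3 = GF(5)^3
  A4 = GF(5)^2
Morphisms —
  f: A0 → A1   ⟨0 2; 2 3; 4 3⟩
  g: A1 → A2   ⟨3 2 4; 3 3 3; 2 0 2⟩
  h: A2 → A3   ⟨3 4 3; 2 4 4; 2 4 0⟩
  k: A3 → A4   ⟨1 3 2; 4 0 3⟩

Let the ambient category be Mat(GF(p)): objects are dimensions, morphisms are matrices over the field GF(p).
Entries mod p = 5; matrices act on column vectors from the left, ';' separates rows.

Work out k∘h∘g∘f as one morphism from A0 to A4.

Answer: ⟨2 3; 0 4⟩

Trace:
  e0=[1,0] f→[0,2,4] g→[0,3,3] h→[1,4,2] k→[2,0]
  e1=[0,1] f→[2,3,3] g→[4,4,0] h→[3,4,4] k→[3,4]
⟦path⟧: ⟨2 3; 0 4⟩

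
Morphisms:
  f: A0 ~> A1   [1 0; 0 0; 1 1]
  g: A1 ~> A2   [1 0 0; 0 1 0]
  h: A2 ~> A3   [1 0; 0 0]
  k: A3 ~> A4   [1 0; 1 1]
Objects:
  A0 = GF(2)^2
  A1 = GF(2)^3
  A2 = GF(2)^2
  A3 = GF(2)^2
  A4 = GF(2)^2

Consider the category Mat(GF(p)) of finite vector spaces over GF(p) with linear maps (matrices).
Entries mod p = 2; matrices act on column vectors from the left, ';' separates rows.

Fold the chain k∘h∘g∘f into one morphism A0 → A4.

  e0=⟨1,0⟩ f~>⟨1,0,1⟩ g~>⟨1,0⟩ h~>⟨1,0⟩ k~>⟨1,1⟩
  e1=⟨0,1⟩ f~>⟨0,0,1⟩ g~>⟨0,0⟩ h~>⟨0,0⟩ k~>⟨0,0⟩
composite: [1 0; 1 0]

Answer: [1 0; 1 0]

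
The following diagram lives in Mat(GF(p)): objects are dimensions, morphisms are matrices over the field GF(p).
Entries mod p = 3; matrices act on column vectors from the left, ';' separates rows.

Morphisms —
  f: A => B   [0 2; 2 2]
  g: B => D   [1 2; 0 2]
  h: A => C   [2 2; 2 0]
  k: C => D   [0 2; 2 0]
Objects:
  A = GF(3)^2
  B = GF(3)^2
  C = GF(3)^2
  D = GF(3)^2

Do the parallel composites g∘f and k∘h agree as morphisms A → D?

Answer: COMMUTES

Derivation:
1) trace f;g:
  e0=⟨1,0⟩ f=>⟨0,2⟩ g=>⟨1,1⟩
  e1=⟨0,1⟩ f=>⟨2,2⟩ g=>⟨0,1⟩
  result₁ = [1 0; 1 1]
2) trace h;k:
  e0=⟨1,0⟩ h=>⟨2,2⟩ k=>⟨1,1⟩
  e1=⟨0,1⟩ h=>⟨2,0⟩ k=>⟨0,1⟩
  result₂ = [1 0; 1 1]
Equal? equal; square commutes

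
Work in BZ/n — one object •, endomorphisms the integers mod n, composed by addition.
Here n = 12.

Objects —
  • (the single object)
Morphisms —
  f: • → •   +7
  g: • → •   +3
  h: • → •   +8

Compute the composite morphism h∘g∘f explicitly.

  0 +7≡7 +3≡10 +8≡6  (mod 12)
result: +6

Answer: +6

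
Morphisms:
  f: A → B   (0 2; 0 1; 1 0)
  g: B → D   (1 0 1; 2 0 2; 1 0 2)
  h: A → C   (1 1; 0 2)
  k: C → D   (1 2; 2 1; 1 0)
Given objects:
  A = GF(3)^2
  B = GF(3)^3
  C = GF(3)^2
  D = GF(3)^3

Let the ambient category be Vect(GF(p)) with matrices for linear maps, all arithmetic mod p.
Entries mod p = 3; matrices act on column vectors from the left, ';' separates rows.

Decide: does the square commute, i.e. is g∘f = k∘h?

Answer: DOES NOT COMMUTE

Derivation:
1) trace f;g:
  e0=(1,0) f→(0,0,1) g→(1,2,2)
  e1=(0,1) f→(2,1,0) g→(2,1,2)
  composite₁ = (1 2; 2 1; 2 2)
2) trace h;k:
  e0=(1,0) h→(1,0) k→(1,2,1)
  e1=(0,1) h→(1,2) k→(2,1,1)
  composite₂ = (1 2; 2 1; 1 1)
Equal? differ; not commutative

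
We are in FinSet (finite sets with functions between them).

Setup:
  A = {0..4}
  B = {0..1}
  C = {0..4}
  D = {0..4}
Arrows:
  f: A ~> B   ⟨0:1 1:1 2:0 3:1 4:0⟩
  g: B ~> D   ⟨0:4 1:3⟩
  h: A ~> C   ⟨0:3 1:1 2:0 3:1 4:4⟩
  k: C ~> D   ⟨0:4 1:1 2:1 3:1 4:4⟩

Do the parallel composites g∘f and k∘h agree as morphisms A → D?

Answer: DOES NOT COMMUTE

Trace:
Along f;g (path 1):
  0 f~>1 g~>3
  1 f~>1 g~>3
  2 f~>0 g~>4
  3 f~>1 g~>3
  4 f~>0 g~>4
  ⟦path⟧₁ = ⟨0:3 1:3 2:4 3:3 4:4⟩
Along h;k (path 2):
  0 h~>3 k~>1
  1 h~>1 k~>1
  2 h~>0 k~>4
  3 h~>1 k~>1
  4 h~>4 k~>4
  ⟦path⟧₂ = ⟨0:1 1:1 2:4 3:1 4:4⟩
Equal? differ; not commutative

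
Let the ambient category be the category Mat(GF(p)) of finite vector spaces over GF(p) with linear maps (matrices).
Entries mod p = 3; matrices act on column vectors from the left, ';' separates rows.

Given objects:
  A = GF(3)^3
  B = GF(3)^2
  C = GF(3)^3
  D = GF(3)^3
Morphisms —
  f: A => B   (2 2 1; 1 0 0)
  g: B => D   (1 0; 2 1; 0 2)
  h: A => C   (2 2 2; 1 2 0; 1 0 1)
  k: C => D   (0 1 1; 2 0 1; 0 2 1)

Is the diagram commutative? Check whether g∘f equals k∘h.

Along f;g (path 1):
  e0=⟨1,0,0⟩ f=>⟨2,1⟩ g=>⟨2,2,2⟩
  e1=⟨0,1,0⟩ f=>⟨2,0⟩ g=>⟨2,1,0⟩
  e2=⟨0,0,1⟩ f=>⟨1,0⟩ g=>⟨1,2,0⟩
  ⟦path⟧₁ = (2 2 1; 2 1 2; 2 0 0)
Along h;k (path 2):
  e0=⟨1,0,0⟩ h=>⟨2,1,1⟩ k=>⟨2,2,0⟩
  e1=⟨0,1,0⟩ h=>⟨2,2,0⟩ k=>⟨2,1,1⟩
  e2=⟨0,0,1⟩ h=>⟨2,0,1⟩ k=>⟨1,2,1⟩
  ⟦path⟧₂ = (2 2 1; 2 1 2; 0 1 1)
Equal? NO — does not commute

Answer: DOES NOT COMMUTE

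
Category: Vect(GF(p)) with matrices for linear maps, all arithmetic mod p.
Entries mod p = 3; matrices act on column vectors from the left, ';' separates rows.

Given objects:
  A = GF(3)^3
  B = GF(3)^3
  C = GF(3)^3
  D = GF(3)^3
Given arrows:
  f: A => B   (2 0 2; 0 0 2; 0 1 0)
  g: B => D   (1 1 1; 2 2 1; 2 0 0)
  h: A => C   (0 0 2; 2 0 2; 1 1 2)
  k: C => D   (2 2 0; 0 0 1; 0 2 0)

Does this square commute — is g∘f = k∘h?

Along f;g (path 1):
  e0=(1,0,0) f=>(2,0,0) g=>(2,1,1)
  e1=(0,1,0) f=>(0,0,1) g=>(1,1,0)
  e2=(0,0,1) f=>(2,2,0) g=>(1,2,1)
  composite₁ = (2 1 1; 1 1 2; 1 0 1)
Along h;k (path 2):
  e0=(1,0,0) h=>(0,2,1) k=>(1,1,1)
  e1=(0,1,0) h=>(0,0,1) k=>(0,1,0)
  e2=(0,0,1) h=>(2,2,2) k=>(2,2,1)
  composite₂ = (1 0 2; 1 1 2; 1 0 1)
Equal? distinct morphisms ✗

Answer: DOES NOT COMMUTE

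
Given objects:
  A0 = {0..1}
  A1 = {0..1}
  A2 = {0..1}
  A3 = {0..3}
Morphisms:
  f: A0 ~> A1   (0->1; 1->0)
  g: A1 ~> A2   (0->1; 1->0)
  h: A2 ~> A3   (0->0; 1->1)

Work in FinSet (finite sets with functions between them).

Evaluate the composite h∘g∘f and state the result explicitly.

  0 f~>1 g~>0 h~>0
  1 f~>0 g~>1 h~>1
result: (0->0; 1->1)

Answer: (0->0; 1->1)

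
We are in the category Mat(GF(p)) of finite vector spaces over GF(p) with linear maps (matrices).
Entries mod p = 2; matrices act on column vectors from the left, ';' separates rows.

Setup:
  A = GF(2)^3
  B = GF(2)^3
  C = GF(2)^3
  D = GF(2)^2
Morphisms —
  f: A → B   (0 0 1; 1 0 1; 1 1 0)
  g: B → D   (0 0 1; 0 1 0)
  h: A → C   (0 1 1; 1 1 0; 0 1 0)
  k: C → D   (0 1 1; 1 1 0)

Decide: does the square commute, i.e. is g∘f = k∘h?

Answer: DOES NOT COMMUTE

Derivation:
Along f;g (path 1):
  e0=[1,0,0] f→[0,1,1] g→[1,1]
  e1=[0,1,0] f→[0,0,1] g→[1,0]
  e2=[0,0,1] f→[1,1,0] g→[0,1]
  composite₁ = (1 1 0; 1 0 1)
Along h;k (path 2):
  e0=[1,0,0] h→[0,1,0] k→[1,1]
  e1=[0,1,0] h→[1,1,1] k→[0,0]
  e2=[0,0,1] h→[1,0,0] k→[0,1]
  composite₂ = (1 0 0; 1 0 1)
Equal? distinct morphisms ✗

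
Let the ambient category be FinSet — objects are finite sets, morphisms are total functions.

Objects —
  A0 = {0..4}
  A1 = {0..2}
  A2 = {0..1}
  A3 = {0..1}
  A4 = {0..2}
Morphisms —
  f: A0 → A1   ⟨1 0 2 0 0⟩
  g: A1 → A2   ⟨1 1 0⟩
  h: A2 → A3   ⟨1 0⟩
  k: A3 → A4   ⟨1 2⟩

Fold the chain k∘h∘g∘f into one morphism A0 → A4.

  0 f→1 g→1 h→0 k→1
  1 f→0 g→1 h→0 k→1
  2 f→2 g→0 h→1 k→2
  3 f→0 g→1 h→0 k→1
  4 f→0 g→1 h→0 k→1
result: ⟨1 1 2 1 1⟩

Answer: ⟨1 1 2 1 1⟩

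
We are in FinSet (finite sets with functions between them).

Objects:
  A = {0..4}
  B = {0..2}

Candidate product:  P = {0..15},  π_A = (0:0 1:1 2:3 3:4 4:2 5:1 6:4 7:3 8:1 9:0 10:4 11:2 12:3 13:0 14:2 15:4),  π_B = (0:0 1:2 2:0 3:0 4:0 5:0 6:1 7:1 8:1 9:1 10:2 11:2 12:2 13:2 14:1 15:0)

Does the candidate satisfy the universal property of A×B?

Answer: NOT A VALID PRODUCT — |P|=16 ≠ |A|·|B|=15

Trace:
|A|·|B| = 5·3 = 15;  |P| = 16
  → cardinalities differ; no bijection possible.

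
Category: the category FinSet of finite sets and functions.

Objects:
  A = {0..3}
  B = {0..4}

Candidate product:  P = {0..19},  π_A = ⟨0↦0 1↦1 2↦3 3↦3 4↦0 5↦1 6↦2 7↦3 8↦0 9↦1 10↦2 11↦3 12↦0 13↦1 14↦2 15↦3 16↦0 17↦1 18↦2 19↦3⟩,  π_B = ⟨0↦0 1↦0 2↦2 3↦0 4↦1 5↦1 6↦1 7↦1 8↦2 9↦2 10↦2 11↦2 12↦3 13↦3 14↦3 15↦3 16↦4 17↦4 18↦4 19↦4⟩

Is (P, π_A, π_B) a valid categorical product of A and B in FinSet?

Answer: NOT A VALID PRODUCT — duplicate pair at indices 11,2

Work:
|A|·|B| = 4·5 = 20;  |P| = 20
Check the pairing map k ↦ (π_A(k), π_B(k)):
  0 ↦ (0,0)
  1 ↦ (1,0)
  2 ↦ (3,2)
  3 ↦ (3,0)
  4 ↦ (0,1)
  5 ↦ (1,1)
  6 ↦ (2,1)
  7 ↦ (3,1)
  8 ↦ (0,2)
  9 ↦ (1,2)
  10 ↦ (2,2)
  11 ↦ (3,2)  ✗ repeats pair of k=2
  12 ↦ (0,3)
  13 ↦ (1,3)
  14 ↦ (2,3)
  15 ↦ (3,3)
  16 ↦ (0,4)
  17 ↦ (1,4)
  18 ↦ (2,4)
  19 ↦ (3,4)
distinct pairs in image: 19 / 20 needed
  → (3,2) hit at k=2 and k=11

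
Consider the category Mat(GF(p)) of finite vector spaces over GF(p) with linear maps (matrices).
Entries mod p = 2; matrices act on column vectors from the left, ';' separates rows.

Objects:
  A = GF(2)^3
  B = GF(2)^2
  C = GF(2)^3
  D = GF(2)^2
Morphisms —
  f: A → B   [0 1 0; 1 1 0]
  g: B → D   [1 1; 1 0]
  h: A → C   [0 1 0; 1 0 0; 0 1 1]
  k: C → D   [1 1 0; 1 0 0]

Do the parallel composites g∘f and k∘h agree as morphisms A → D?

1) trace f;g:
  e0=[1,0,0] f→[0,1] g→[1,0]
  e1=[0,1,0] f→[1,1] g→[0,1]
  e2=[0,0,1] f→[0,0] g→[0,0]
  ⟦path⟧₁ = [1 0 0; 0 1 0]
2) trace h;k:
  e0=[1,0,0] h→[0,1,0] k→[1,0]
  e1=[0,1,0] h→[1,0,1] k→[1,1]
  e2=[0,0,1] h→[0,0,1] k→[0,0]
  ⟦path⟧₂ = [1 1 0; 0 1 0]
Equal? NO — does not commute

Answer: DOES NOT COMMUTE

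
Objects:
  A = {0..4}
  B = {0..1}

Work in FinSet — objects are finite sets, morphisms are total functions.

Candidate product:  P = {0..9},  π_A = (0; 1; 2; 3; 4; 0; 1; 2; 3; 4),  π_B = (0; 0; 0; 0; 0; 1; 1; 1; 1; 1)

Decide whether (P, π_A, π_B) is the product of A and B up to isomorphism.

|A|·|B| = 5·2 = 10;  |P| = 10
Check the pairing map k ↦ (π_A(k), π_B(k)):
  0 ↦ (0,0)
  1 ↦ (1,0)
  2 ↦ (2,0)
  3 ↦ (3,0)
  4 ↦ (4,0)
  5 ↦ (0,1)
  6 ↦ (1,1)
  7 ↦ (2,1)
  8 ↦ (3,1)
  9 ↦ (4,1)
distinct pairs in image: 10 / 10 needed
  → bijection onto A×B; projections well-typed.

Answer: VALID PRODUCT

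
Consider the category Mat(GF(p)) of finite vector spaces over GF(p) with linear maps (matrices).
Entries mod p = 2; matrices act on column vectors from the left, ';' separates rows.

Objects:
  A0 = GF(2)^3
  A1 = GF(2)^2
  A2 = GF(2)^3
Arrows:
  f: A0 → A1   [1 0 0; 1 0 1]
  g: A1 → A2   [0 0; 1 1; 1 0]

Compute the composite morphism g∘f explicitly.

Answer: [0 0 0; 0 0 1; 1 0 0]

Trace:
  e0=[1,0,0] f→[1,1] g→[0,0,1]
  e1=[0,1,0] f→[0,0] g→[0,0,0]
  e2=[0,0,1] f→[0,1] g→[0,1,0]
composite: [0 0 0; 0 0 1; 1 0 0]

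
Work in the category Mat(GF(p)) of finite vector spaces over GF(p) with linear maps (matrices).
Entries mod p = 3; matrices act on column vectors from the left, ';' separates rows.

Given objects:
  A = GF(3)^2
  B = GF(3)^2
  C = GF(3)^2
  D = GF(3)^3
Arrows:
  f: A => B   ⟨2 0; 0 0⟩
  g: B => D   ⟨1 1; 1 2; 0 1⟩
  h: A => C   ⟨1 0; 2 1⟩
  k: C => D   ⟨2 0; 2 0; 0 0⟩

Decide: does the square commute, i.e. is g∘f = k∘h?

1) trace f;g:
  e0=[1,0] f=>[2,0] g=>[2,2,0]
  e1=[0,1] f=>[0,0] g=>[0,0,0]
  result₁ = ⟨2 0; 2 0; 0 0⟩
2) trace h;k:
  e0=[1,0] h=>[1,2] k=>[2,2,0]
  e1=[0,1] h=>[0,1] k=>[0,0,0]
  result₂ = ⟨2 0; 2 0; 0 0⟩
Equal? same morphism ✓

Answer: COMMUTES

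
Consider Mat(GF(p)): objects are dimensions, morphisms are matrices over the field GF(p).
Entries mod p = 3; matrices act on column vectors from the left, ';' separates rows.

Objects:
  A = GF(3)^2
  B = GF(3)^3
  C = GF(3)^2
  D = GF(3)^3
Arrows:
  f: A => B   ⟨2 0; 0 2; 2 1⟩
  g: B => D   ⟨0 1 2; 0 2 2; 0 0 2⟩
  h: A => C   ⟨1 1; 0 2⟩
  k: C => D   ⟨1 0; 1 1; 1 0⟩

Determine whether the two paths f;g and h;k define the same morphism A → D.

Answer: DOES NOT COMMUTE

Derivation:
1) trace f;g:
  e0=⟨1,0⟩ f=>⟨2,0,2⟩ g=>⟨1,1,1⟩
  e1=⟨0,1⟩ f=>⟨0,2,1⟩ g=>⟨1,0,2⟩
  composite₁ = ⟨1 1; 1 0; 1 2⟩
2) trace h;k:
  e0=⟨1,0⟩ h=>⟨1,0⟩ k=>⟨1,1,1⟩
  e1=⟨0,1⟩ h=>⟨1,2⟩ k=>⟨1,0,1⟩
  composite₂ = ⟨1 1; 1 0; 1 1⟩
Equal? differ; not commutative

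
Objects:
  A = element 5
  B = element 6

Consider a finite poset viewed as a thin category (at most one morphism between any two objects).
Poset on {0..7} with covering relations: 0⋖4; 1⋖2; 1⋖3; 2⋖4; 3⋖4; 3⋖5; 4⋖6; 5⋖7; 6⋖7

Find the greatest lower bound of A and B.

Answer: A∧B = 3

Work:
{x : x≤A ∧ x≤B} = {1,3}  (A=5, B=6)
  1 ≤ 3
  3 ≤ 3
glb = 3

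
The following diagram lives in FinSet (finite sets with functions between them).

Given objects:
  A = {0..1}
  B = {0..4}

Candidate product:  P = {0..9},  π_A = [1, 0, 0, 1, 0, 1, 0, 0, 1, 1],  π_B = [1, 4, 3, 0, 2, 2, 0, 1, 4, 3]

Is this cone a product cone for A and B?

Answer: VALID PRODUCT

Work:
|A|·|B| = 2·5 = 10;  |P| = 10
Check the pairing map k ↦ (π_A(k), π_B(k)):
  0 ↦ (1,1)
  1 ↦ (0,4)
  2 ↦ (0,3)
  3 ↦ (1,0)
  4 ↦ (0,2)
  5 ↦ (1,2)
  6 ↦ (0,0)
  7 ↦ (0,1)
  8 ↦ (1,4)
  9 ↦ (1,3)
distinct pairs in image: 10 / 10 needed
  → bijection onto A×B; projections well-typed.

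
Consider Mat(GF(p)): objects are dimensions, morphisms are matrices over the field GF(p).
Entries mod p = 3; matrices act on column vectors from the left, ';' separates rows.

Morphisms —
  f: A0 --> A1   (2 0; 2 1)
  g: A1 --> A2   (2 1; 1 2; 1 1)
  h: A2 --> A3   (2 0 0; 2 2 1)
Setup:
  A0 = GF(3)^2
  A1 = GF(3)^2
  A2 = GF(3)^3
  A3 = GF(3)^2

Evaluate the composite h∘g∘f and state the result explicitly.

  e0=[1,0] f-->[2,2] g-->[0,0,1] h-->[0,1]
  e1=[0,1] f-->[0,1] g-->[1,2,1] h-->[2,1]
composite: (0 2; 1 1)

Answer: (0 2; 1 1)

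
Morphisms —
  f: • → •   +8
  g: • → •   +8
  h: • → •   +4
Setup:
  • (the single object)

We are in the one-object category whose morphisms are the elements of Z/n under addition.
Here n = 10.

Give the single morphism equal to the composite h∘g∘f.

Answer: +0

Work:
  0 +8≡8 +8≡6 +4≡0  (mod 10)
⟦path⟧: +0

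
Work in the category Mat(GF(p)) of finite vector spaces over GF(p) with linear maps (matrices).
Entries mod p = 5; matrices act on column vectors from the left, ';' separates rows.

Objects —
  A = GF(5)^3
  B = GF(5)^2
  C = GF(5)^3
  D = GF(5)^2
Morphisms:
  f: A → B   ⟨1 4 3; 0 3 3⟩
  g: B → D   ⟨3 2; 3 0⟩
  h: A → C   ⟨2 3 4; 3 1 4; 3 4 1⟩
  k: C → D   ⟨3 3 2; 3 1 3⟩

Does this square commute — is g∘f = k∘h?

Answer: DOES NOT COMMUTE

Derivation:
Along f;g (path 1):
  e0=[1,0,0] f→[1,0] g→[3,3]
  e1=[0,1,0] f→[4,3] g→[3,2]
  e2=[0,0,1] f→[3,3] g→[0,4]
  ⟦path⟧₁ = ⟨3 3 0; 3 2 4⟩
Along h;k (path 2):
  e0=[1,0,0] h→[2,3,3] k→[1,3]
  e1=[0,1,0] h→[3,1,4] k→[0,2]
  e2=[0,0,1] h→[4,4,1] k→[1,4]
  ⟦path⟧₂ = ⟨1 0 1; 3 2 4⟩
Equal? distinct morphisms ✗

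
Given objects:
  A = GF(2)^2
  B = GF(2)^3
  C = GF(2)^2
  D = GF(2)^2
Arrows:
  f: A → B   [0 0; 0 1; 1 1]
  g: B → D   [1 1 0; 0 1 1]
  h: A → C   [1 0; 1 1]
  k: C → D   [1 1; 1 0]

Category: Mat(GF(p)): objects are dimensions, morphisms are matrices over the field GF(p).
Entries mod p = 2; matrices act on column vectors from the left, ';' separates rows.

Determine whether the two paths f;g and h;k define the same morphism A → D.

Answer: COMMUTES

Trace:
Along f;g (path 1):
  e0=[1,0] f→[0,0,1] g→[0,1]
  e1=[0,1] f→[0,1,1] g→[1,0]
  result₁ = [0 1; 1 0]
Along h;k (path 2):
  e0=[1,0] h→[1,1] k→[0,1]
  e1=[0,1] h→[0,1] k→[1,0]
  result₂ = [0 1; 1 0]
Equal? same morphism ✓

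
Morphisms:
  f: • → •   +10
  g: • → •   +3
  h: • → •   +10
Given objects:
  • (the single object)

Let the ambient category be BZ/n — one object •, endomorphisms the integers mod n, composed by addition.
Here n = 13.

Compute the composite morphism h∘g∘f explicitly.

  0 +10≡10 +3≡0 +10≡10  (mod 13)
result: +10

Answer: +10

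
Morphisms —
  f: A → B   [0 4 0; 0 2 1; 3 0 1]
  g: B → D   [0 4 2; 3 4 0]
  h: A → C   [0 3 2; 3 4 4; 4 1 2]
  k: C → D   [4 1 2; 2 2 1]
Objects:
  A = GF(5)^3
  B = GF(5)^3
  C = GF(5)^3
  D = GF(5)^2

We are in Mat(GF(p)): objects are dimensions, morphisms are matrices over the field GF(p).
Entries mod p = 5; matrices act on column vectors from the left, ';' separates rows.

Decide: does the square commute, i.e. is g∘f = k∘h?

Answer: COMMUTES

Trace:
Path 1 = f;g:
  e0=⟨1,0,0⟩ f→⟨0,0,3⟩ g→⟨1,0⟩
  e1=⟨0,1,0⟩ f→⟨4,2,0⟩ g→⟨3,0⟩
  e2=⟨0,0,1⟩ f→⟨0,1,1⟩ g→⟨1,4⟩
  result₁ = [1 3 1; 0 0 4]
Path 2 = h;k:
  e0=⟨1,0,0⟩ h→⟨0,3,4⟩ k→⟨1,0⟩
  e1=⟨0,1,0⟩ h→⟨3,4,1⟩ k→⟨3,0⟩
  e2=⟨0,0,1⟩ h→⟨2,4,2⟩ k→⟨1,4⟩
  result₂ = [1 3 1; 0 0 4]
Equal? same morphism ✓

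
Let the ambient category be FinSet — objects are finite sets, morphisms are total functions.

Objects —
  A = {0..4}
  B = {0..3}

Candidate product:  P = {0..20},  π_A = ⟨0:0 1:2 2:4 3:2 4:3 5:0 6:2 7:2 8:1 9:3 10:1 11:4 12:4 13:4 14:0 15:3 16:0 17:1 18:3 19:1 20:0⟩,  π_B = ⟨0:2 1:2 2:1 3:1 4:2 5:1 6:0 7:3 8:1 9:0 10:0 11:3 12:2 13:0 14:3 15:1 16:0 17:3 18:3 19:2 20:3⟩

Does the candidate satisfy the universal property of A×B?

Answer: NOT A VALID PRODUCT — |P|=21 ≠ |A|·|B|=20

Derivation:
|A|·|B| = 5·4 = 20;  |P| = 21
  → cardinalities differ; no bijection possible.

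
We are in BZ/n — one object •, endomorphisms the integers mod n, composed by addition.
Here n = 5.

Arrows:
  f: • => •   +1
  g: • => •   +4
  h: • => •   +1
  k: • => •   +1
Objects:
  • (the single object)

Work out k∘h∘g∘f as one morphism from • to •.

Answer: +2

Derivation:
  0 +1≡1 +4≡0 +1≡1 +1≡2  (mod 5)
result: +2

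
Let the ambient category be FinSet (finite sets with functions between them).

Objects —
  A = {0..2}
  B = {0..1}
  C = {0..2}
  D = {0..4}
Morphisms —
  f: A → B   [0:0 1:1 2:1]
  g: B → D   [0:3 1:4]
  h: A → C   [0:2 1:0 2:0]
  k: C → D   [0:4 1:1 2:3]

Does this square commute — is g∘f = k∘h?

Answer: COMMUTES

Work:
1) trace f;g:
  0 f→0 g→3
  1 f→1 g→4
  2 f→1 g→4
  composite₁ = [0:3 1:4 2:4]
2) trace h;k:
  0 h→2 k→3
  1 h→0 k→4
  2 h→0 k→4
  composite₂ = [0:3 1:4 2:4]
Equal? same morphism ✓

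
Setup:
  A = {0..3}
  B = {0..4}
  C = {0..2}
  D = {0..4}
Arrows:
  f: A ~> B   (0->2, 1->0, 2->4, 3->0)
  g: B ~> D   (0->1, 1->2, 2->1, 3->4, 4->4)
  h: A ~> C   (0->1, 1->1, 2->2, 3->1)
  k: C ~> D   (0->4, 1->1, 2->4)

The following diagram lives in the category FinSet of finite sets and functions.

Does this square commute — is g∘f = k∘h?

Answer: COMMUTES

Trace:
1) trace f;g:
  0 f~>2 g~>1
  1 f~>0 g~>1
  2 f~>4 g~>4
  3 f~>0 g~>1
  ⟦path⟧₁ = (0->1, 1->1, 2->4, 3->1)
2) trace h;k:
  0 h~>1 k~>1
  1 h~>1 k~>1
  2 h~>2 k~>4
  3 h~>1 k~>1
  ⟦path⟧₂ = (0->1, 1->1, 2->4, 3->1)
Equal? equal; square commutes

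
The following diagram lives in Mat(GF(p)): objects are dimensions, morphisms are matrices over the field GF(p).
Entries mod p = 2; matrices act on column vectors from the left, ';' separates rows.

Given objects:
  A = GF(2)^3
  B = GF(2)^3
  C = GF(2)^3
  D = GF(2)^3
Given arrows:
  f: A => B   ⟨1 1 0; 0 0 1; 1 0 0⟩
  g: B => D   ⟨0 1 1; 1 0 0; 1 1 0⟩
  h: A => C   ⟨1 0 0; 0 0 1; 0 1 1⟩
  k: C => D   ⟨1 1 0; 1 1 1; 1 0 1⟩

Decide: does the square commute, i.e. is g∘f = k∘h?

Path 1 = f;g:
  e0=⟨1,0,0⟩ f=>⟨1,0,1⟩ g=>⟨1,1,1⟩
  e1=⟨0,1,0⟩ f=>⟨1,0,0⟩ g=>⟨0,1,1⟩
  e2=⟨0,0,1⟩ f=>⟨0,1,0⟩ g=>⟨1,0,1⟩
  composite₁ = ⟨1 0 1; 1 1 0; 1 1 1⟩
Path 2 = h;k:
  e0=⟨1,0,0⟩ h=>⟨1,0,0⟩ k=>⟨1,1,1⟩
  e1=⟨0,1,0⟩ h=>⟨0,0,1⟩ k=>⟨0,1,1⟩
  e2=⟨0,0,1⟩ h=>⟨0,1,1⟩ k=>⟨1,0,1⟩
  composite₂ = ⟨1 0 1; 1 1 0; 1 1 1⟩
Equal? equal; square commutes

Answer: COMMUTES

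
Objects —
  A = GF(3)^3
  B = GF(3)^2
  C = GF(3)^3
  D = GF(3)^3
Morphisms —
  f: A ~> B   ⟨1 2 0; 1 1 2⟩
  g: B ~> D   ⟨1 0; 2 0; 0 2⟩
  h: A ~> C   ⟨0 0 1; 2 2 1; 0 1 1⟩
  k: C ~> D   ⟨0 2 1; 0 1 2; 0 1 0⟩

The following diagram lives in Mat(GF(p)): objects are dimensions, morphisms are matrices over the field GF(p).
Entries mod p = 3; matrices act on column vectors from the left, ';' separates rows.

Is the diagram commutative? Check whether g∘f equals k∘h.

Answer: COMMUTES

Trace:
1) trace f;g:
  e0=⟨1,0,0⟩ f~>⟨1,1⟩ g~>⟨1,2,2⟩
  e1=⟨0,1,0⟩ f~>⟨2,1⟩ g~>⟨2,1,2⟩
  e2=⟨0,0,1⟩ f~>⟨0,2⟩ g~>⟨0,0,1⟩
  result₁ = ⟨1 2 0; 2 1 0; 2 2 1⟩
2) trace h;k:
  e0=⟨1,0,0⟩ h~>⟨0,2,0⟩ k~>⟨1,2,2⟩
  e1=⟨0,1,0⟩ h~>⟨0,2,1⟩ k~>⟨2,1,2⟩
  e2=⟨0,0,1⟩ h~>⟨1,1,1⟩ k~>⟨0,0,1⟩
  result₂ = ⟨1 2 0; 2 1 0; 2 2 1⟩
Equal? equal; square commutes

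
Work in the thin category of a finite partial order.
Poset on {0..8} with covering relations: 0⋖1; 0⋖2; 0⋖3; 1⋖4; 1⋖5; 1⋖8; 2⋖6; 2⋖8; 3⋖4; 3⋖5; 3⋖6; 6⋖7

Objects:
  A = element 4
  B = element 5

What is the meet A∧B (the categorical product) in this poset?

Common predecessors of 4,5: {0,1,3}
  maximal lower bounds 1 and 3 are incomparable: neither 1⊑3 nor 3⊑1
→ no greatest lower bound exists

Answer: NO MEET EXISTS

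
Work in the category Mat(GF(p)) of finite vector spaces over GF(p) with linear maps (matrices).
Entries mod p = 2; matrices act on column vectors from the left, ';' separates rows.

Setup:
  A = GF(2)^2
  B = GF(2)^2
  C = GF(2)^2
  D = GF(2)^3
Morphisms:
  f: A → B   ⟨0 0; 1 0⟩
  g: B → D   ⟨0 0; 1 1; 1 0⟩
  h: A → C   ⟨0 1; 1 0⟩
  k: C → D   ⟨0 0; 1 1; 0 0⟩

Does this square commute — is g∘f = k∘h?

Path 1 = f;g:
  e0=⟨1,0⟩ f→⟨0,1⟩ g→⟨0,1,0⟩
  e1=⟨0,1⟩ f→⟨0,0⟩ g→⟨0,0,0⟩
  ⟦path⟧₁ = ⟨0 0; 1 0; 0 0⟩
Path 2 = h;k:
  e0=⟨1,0⟩ h→⟨0,1⟩ k→⟨0,1,0⟩
  e1=⟨0,1⟩ h→⟨1,0⟩ k→⟨0,1,0⟩
  ⟦path⟧₂ = ⟨0 0; 1 1; 0 0⟩
Equal? NO — does not commute

Answer: DOES NOT COMMUTE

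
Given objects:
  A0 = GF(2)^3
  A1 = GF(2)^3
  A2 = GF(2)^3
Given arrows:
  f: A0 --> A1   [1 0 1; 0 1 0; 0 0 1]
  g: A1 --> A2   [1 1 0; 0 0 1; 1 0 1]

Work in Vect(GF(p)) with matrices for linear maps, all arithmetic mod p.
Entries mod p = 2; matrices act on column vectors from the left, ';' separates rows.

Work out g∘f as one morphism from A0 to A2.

Answer: [1 1 1; 0 0 1; 1 0 0]

Trace:
  e0=⟨1,0,0⟩ f-->⟨1,0,0⟩ g-->⟨1,0,1⟩
  e1=⟨0,1,0⟩ f-->⟨0,1,0⟩ g-->⟨1,0,0⟩
  e2=⟨0,0,1⟩ f-->⟨1,0,1⟩ g-->⟨1,1,0⟩
result: [1 1 1; 0 0 1; 1 0 0]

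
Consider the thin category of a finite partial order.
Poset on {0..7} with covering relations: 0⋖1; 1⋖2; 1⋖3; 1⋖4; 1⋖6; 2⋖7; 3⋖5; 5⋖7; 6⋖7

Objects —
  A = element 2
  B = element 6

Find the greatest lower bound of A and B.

Answer: A∧B = 1

Work:
{x : x≤A ∧ x≤B} = {0,1}  (A=2, B=6)
  0 ≤ 1
  1 ≤ 1
glb = 1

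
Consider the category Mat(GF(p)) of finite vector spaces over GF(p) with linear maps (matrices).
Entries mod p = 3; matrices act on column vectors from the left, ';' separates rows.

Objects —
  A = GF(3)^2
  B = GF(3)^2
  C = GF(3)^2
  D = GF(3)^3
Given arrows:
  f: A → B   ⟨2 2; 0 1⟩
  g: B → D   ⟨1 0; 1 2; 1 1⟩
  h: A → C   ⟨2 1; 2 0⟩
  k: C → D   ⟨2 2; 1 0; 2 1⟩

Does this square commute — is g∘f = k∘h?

1) trace f;g:
  e0=(1,0) f→(2,0) g→(2,2,2)
  e1=(0,1) f→(2,1) g→(2,1,0)
  composite₁ = ⟨2 2; 2 1; 2 0⟩
2) trace h;k:
  e0=(1,0) h→(2,2) k→(2,2,0)
  e1=(0,1) h→(1,0) k→(2,1,2)
  composite₂ = ⟨2 2; 2 1; 0 2⟩
Equal? NO — does not commute

Answer: DOES NOT COMMUTE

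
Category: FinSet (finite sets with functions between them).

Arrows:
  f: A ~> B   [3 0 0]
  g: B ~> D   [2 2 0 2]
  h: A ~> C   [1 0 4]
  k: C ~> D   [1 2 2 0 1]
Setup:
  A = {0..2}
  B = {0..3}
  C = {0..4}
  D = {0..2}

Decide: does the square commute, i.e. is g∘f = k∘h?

1) trace f;g:
  0 f~>3 g~>2
  1 f~>0 g~>2
  2 f~>0 g~>2
  composite₁ = [2 2 2]
2) trace h;k:
  0 h~>1 k~>2
  1 h~>0 k~>1
  2 h~>4 k~>1
  composite₂ = [2 1 1]
Equal? NO — does not commute

Answer: DOES NOT COMMUTE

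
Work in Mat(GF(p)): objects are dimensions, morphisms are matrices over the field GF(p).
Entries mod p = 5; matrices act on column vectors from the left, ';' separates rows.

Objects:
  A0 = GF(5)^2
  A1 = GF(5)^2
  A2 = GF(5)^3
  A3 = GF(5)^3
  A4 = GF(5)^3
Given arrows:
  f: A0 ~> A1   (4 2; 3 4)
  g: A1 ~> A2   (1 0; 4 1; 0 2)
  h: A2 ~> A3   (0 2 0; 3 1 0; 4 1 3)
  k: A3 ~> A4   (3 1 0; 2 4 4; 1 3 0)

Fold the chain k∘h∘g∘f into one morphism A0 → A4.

  e0=[1,0] f~>[4,3] g~>[4,4,1] h~>[3,1,3] k~>[0,2,1]
  e1=[0,1] f~>[2,4] g~>[2,2,3] h~>[4,3,4] k~>[0,1,3]
⟦path⟧: (0 0; 2 1; 1 3)

Answer: (0 0; 2 1; 1 3)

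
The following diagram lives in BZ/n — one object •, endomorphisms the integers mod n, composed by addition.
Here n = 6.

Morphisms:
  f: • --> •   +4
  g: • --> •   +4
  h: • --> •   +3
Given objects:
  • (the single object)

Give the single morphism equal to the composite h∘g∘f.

  0 +4≡4 +4≡2 +3≡5  (mod 6)
result: +5

Answer: +5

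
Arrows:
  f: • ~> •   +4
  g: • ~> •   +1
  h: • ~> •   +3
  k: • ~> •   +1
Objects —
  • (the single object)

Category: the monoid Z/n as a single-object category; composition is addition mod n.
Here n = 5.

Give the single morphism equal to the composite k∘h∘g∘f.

Answer: +4

Derivation:
  0 +4≡4 +1≡0 +3≡3 +1≡4  (mod 5)
result: +4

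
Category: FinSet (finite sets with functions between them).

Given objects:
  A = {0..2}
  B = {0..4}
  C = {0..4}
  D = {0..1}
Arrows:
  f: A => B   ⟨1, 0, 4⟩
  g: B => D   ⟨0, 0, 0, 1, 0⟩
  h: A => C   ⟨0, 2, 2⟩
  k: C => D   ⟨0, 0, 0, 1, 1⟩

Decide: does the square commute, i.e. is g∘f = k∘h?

Answer: COMMUTES

Derivation:
Path 1 = f;g:
  0 f=>1 g=>0
  1 f=>0 g=>0
  2 f=>4 g=>0
  result₁ = ⟨0, 0, 0⟩
Path 2 = h;k:
  0 h=>0 k=>0
  1 h=>2 k=>0
  2 h=>2 k=>0
  result₂ = ⟨0, 0, 0⟩
Equal? same morphism ✓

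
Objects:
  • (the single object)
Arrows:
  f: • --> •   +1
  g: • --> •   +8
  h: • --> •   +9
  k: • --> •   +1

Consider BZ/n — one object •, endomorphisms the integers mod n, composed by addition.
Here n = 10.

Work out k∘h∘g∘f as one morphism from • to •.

Answer: +9

Work:
  0 +1≡1 +8≡9 +9≡8 +1≡9  (mod 10)
result: +9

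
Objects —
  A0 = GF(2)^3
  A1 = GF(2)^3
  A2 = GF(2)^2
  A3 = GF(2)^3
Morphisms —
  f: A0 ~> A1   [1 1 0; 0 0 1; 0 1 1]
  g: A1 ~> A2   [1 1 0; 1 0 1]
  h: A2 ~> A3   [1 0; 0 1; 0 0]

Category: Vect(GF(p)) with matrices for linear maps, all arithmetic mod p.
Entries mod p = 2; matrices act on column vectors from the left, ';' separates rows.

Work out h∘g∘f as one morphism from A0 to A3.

Answer: [1 1 1; 1 0 1; 0 0 0]

Derivation:
  e0=[1,0,0] f~>[1,0,0] g~>[1,1] h~>[1,1,0]
  e1=[0,1,0] f~>[1,0,1] g~>[1,0] h~>[1,0,0]
  e2=[0,0,1] f~>[0,1,1] g~>[1,1] h~>[1,1,0]
composite: [1 1 1; 1 0 1; 0 0 0]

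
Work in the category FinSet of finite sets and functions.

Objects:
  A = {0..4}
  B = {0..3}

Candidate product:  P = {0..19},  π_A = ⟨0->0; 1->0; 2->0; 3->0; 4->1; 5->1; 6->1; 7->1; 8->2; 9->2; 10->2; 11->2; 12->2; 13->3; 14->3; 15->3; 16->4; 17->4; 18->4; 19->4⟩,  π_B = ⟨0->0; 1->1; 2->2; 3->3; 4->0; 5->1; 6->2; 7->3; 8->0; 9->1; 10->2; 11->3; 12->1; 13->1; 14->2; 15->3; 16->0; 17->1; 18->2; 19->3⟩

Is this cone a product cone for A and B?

|A|·|B| = 5·4 = 20;  |P| = 20
Check the pairing map k ↦ (π_A(k), π_B(k)):
  0 -> (0,0)
  1 -> (0,1)
  2 -> (0,2)
  3 -> (0,3)
  4 -> (1,0)
  5 -> (1,1)
  6 -> (1,2)
  7 -> (1,3)
  8 -> (2,0)
  9 -> (2,1)
  10 -> (2,2)
  11 -> (2,3)
  12 -> (2,1)  ✗ repeats pair of k=9
  13 -> (3,1)
  14 -> (3,2)
  15 -> (3,3)
  16 -> (4,0)
  17 -> (4,1)
  18 -> (4,2)
  19 -> (4,3)
distinct pairs in image: 19 / 20 needed
  → (2,1) hit at k=9 and k=12

Answer: NOT A VALID PRODUCT — duplicate pair at indices 9,12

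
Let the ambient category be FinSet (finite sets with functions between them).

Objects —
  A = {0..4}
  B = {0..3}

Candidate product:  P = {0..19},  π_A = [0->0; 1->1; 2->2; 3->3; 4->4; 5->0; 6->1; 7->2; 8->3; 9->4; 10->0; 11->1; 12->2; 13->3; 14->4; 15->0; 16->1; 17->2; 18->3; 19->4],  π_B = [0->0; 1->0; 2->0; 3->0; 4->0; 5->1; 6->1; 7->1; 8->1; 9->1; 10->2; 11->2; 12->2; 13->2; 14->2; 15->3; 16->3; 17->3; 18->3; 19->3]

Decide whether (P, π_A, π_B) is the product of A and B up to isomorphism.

|A|·|B| = 5·4 = 20;  |P| = 20
Check the pairing map k ↦ (π_A(k), π_B(k)):
  0 -> (0,0)
  1 -> (1,0)
  2 -> (2,0)
  3 -> (3,0)
  4 -> (4,0)
  5 -> (0,1)
  6 -> (1,1)
  7 -> (2,1)
  8 -> (3,1)
  9 -> (4,1)
  10 -> (0,2)
  11 -> (1,2)
  12 -> (2,2)
  13 -> (3,2)
  14 -> (4,2)
  15 -> (0,3)
  16 -> (1,3)
  17 -> (2,3)
  18 -> (3,3)
  19 -> (4,3)
distinct pairs in image: 20 / 20 needed
  → bijection onto A×B; projections well-typed.

Answer: VALID PRODUCT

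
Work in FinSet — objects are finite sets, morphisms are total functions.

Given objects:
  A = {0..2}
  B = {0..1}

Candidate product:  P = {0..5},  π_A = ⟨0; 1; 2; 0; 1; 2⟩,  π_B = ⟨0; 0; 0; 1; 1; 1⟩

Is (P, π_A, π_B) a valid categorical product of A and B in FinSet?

|A|·|B| = 3·2 = 6;  |P| = 6
Check the pairing map k ↦ (π_A(k), π_B(k)):
  0 -> (0,0)
  1 -> (1,0)
  2 -> (2,0)
  3 -> (0,1)
  4 -> (1,1)
  5 -> (2,1)
distinct pairs in image: 6 / 6 needed
  → bijection onto A×B; projections well-typed.

Answer: VALID PRODUCT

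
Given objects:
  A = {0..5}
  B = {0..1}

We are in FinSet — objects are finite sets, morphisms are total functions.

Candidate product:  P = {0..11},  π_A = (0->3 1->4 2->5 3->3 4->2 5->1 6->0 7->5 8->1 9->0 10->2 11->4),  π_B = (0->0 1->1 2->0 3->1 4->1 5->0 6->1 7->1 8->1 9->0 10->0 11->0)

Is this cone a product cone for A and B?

Answer: VALID PRODUCT

Derivation:
|A|·|B| = 6·2 = 12;  |P| = 12
Check the pairing map k ↦ (π_A(k), π_B(k)):
  0 -> (3,0)
  1 -> (4,1)
  2 -> (5,0)
  3 -> (3,1)
  4 -> (2,1)
  5 -> (1,0)
  6 -> (0,1)
  7 -> (5,1)
  8 -> (1,1)
  9 -> (0,0)
  10 -> (2,0)
  11 -> (4,0)
distinct pairs in image: 12 / 12 needed
  → bijection onto A×B; projections well-typed.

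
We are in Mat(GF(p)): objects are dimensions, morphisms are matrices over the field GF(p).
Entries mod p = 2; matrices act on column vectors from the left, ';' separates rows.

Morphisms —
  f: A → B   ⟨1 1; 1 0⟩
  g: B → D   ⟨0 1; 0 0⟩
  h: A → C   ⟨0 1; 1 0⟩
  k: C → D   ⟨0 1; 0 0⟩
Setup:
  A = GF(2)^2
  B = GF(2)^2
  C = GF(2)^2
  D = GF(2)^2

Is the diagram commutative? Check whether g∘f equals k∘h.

Along f;g (path 1):
  e0=[1,0] f→[1,1] g→[1,0]
  e1=[0,1] f→[1,0] g→[0,0]
  composite₁ = ⟨1 0; 0 0⟩
Along h;k (path 2):
  e0=[1,0] h→[0,1] k→[1,0]
  e1=[0,1] h→[1,0] k→[0,0]
  composite₂ = ⟨1 0; 0 0⟩
Equal? same morphism ✓

Answer: COMMUTES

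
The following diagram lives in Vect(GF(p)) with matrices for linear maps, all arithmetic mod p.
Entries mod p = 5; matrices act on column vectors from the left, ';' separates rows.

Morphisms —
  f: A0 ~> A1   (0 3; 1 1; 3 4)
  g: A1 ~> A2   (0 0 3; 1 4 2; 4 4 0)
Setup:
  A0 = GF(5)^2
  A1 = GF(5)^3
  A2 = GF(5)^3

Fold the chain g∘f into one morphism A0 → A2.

  e0=⟨1,0⟩ f~>⟨0,1,3⟩ g~>⟨4,0,4⟩
  e1=⟨0,1⟩ f~>⟨3,1,4⟩ g~>⟨2,0,1⟩
result: (4 2; 0 0; 4 1)

Answer: (4 2; 0 0; 4 1)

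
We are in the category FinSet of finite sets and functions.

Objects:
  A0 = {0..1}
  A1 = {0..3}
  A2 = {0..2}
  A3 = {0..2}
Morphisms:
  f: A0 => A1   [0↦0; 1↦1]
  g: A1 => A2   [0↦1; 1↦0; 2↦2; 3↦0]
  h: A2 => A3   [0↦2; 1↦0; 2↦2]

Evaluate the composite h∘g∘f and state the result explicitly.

Answer: [0↦0; 1↦2]

Trace:
  0 f=>0 g=>1 h=>0
  1 f=>1 g=>0 h=>2
result: [0↦0; 1↦2]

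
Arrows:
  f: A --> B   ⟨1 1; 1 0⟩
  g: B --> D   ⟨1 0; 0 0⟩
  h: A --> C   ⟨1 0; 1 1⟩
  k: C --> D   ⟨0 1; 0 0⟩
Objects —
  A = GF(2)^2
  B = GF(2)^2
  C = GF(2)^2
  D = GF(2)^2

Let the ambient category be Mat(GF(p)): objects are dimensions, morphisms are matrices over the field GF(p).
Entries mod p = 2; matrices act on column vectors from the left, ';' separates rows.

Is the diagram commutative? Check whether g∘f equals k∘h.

Answer: COMMUTES

Trace:
1) trace f;g:
  e0=[1,0] f-->[1,1] g-->[1,0]
  e1=[0,1] f-->[1,0] g-->[1,0]
  ⟦path⟧₁ = ⟨1 1; 0 0⟩
2) trace h;k:
  e0=[1,0] h-->[1,1] k-->[1,0]
  e1=[0,1] h-->[0,1] k-->[1,0]
  ⟦path⟧₂ = ⟨1 1; 0 0⟩
Equal? equal; square commutes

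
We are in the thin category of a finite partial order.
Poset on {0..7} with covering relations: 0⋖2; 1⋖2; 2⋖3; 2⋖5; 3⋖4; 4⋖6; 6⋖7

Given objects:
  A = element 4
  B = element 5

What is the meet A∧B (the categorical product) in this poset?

Answer: A∧B = 2

Work:
Common predecessors of 4,5: {0,1,2}
  0 ⊑ 2
  1 ⊑ 2
  2 ⊑ 2
glb = 2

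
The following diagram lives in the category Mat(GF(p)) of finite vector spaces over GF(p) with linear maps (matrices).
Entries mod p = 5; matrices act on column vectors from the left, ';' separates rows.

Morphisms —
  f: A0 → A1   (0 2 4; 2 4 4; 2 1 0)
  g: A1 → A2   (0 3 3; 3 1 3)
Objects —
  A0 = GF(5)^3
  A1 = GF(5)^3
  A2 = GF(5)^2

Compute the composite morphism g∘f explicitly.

Answer: (2 0 2; 3 3 1)

Derivation:
  e0=[1,0,0] f→[0,2,2] g→[2,3]
  e1=[0,1,0] f→[2,4,1] g→[0,3]
  e2=[0,0,1] f→[4,4,0] g→[2,1]
result: (2 0 2; 3 3 1)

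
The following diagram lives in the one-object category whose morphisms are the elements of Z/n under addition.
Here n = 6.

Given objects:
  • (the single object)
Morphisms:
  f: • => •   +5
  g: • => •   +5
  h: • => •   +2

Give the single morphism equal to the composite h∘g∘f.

  0 +5≡5 +5≡4 +2≡0  (mod 6)
composite: +0

Answer: +0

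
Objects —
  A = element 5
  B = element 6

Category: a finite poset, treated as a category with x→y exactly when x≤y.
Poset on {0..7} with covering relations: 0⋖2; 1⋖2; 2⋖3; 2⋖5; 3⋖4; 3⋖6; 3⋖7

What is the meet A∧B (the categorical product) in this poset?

Answer: A∧B = 2

Derivation:
{x : x≤A ∧ x≤B} = {0,1,2}  (A=5, B=6)
  0 ≤ 2
  1 ≤ 2
  2 ≤ 2
glb = 2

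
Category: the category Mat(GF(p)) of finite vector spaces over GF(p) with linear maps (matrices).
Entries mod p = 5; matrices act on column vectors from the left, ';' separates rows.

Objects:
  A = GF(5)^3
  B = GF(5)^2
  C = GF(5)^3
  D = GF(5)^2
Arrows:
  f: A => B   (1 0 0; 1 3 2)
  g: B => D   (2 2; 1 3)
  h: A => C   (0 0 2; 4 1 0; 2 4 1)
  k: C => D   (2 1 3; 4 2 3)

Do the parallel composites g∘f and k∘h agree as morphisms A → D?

Along f;g (path 1):
  e0=(1,0,0) f=>(1,1) g=>(4,4)
  e1=(0,1,0) f=>(0,3) g=>(1,4)
  e2=(0,0,1) f=>(0,2) g=>(4,1)
  composite₁ = (4 1 4; 4 4 1)
Along h;k (path 2):
  e0=(1,0,0) h=>(0,4,2) k=>(0,4)
  e1=(0,1,0) h=>(0,1,4) k=>(3,4)
  e2=(0,0,1) h=>(2,0,1) k=>(2,1)
  composite₂ = (0 3 2; 4 4 1)
Equal? distinct morphisms ✗

Answer: DOES NOT COMMUTE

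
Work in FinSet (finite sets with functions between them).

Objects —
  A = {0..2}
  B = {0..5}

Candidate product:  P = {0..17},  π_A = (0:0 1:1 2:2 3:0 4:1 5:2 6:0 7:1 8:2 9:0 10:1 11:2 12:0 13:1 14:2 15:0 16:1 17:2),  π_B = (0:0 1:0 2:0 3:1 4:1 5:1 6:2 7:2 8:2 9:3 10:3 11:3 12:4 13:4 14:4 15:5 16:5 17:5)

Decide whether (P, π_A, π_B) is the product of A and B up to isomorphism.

Answer: VALID PRODUCT

Derivation:
|A|·|B| = 3·6 = 18;  |P| = 18
Check the pairing map k ↦ (π_A(k), π_B(k)):
  0 : (0,0)
  1 : (1,0)
  2 : (2,0)
  3 : (0,1)
  4 : (1,1)
  5 : (2,1)
  6 : (0,2)
  7 : (1,2)
  8 : (2,2)
  9 : (0,3)
  10 : (1,3)
  11 : (2,3)
  12 : (0,4)
  13 : (1,4)
  14 : (2,4)
  15 : (0,5)
  16 : (1,5)
  17 : (2,5)
distinct pairs in image: 18 / 18 needed
  → bijection onto A×B; projections well-typed.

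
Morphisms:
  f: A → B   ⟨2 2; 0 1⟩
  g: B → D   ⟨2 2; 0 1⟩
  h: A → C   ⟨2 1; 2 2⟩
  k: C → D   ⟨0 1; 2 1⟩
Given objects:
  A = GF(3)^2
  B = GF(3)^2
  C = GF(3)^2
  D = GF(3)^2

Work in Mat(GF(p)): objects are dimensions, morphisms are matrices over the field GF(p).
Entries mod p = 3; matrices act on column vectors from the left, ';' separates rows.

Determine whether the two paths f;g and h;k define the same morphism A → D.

1) trace f;g:
  e0=(1,0) f→(2,0) g→(1,0)
  e1=(0,1) f→(2,1) g→(0,1)
  result₁ = ⟨1 0; 0 1⟩
2) trace h;k:
  e0=(1,0) h→(2,2) k→(2,0)
  e1=(0,1) h→(1,2) k→(2,1)
  result₂ = ⟨2 2; 0 1⟩
Equal? differ; not commutative

Answer: DOES NOT COMMUTE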